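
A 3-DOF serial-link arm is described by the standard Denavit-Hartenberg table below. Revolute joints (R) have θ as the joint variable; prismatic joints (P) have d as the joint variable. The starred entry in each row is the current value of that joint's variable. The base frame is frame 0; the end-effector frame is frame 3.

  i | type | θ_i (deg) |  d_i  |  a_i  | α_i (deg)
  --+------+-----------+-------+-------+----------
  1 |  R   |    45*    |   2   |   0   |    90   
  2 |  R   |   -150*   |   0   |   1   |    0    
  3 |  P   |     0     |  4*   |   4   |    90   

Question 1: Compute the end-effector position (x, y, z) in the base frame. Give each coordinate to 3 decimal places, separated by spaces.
after link 1: o_1 = (0.0000, 0.0000, 2.0000)
after link 2: o_2 = (-0.6124, -0.6124, 1.5000)
after link 3: o_3 = (-0.2334, -5.8903, -0.5000)

-0.233 -5.890 -0.500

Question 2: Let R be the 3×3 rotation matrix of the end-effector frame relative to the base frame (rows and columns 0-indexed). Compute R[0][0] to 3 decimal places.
End-effector x-axis (col 0 of R) = (-0.6124,-0.6124,-0.5000)
R[0][0] = -0.6124

-0.612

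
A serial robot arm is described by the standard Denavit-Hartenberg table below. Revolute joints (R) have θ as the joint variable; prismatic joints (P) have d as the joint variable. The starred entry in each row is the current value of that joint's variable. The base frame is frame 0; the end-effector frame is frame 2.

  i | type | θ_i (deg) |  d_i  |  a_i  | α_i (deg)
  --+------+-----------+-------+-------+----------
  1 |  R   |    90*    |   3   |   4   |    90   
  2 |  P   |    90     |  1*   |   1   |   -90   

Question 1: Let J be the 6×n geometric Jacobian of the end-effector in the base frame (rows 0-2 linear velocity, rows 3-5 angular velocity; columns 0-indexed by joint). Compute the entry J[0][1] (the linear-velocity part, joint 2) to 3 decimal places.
prismatic axis z_1 = (1.0000,-0.0000,0.0000)
J_v[:, 1] = z_1; J_ω[:, 1] = (0,0,0)
entry J[0][1] = 1.0000

1.000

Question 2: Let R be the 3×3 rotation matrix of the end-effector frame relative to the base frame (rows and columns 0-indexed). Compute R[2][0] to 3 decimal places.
End-effector x-axis (col 0 of R) = (-0.0000,0.0000,1.0000)
R[2][0] = 1.0000

1.000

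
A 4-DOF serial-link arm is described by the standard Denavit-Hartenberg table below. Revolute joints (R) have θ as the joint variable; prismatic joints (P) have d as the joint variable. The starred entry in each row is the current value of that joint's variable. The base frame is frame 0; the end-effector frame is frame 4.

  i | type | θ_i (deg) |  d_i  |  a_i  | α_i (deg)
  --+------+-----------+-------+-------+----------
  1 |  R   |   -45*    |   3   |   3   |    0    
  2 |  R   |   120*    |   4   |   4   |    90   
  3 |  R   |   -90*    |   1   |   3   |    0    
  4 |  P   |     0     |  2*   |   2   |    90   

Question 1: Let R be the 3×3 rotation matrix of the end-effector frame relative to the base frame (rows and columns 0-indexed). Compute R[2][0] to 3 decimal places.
-1.000

End-effector x-axis (col 0 of R) = (0.0000,0.0000,-1.0000)
R[2][0] = -1.0000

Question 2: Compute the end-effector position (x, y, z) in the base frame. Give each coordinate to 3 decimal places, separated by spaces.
6.054 0.966 2.000

after link 1: o_1 = (2.1213, -2.1213, 3.0000)
after link 2: o_2 = (3.1566, 1.7424, 7.0000)
after link 3: o_3 = (4.1225, 1.4836, 4.0000)
after link 4: o_4 = (6.0544, 0.9659, 2.0000)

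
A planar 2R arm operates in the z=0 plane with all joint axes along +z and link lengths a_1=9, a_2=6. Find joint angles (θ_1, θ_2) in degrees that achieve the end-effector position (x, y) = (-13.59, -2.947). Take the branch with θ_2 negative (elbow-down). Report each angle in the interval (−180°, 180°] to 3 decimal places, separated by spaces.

cos θ_2 = (193.3729−9²−6²)/(2·9·6) = 0.7072; θ_2 = -44.9960° (elbow-down)
β = atan2(-2.9470,-13.5900) = -167.7648°; ψ = atan2(-4.2423,13.2429) = -17.7627°
θ_1 = β − ψ = -150.0021°

-150.002 -44.996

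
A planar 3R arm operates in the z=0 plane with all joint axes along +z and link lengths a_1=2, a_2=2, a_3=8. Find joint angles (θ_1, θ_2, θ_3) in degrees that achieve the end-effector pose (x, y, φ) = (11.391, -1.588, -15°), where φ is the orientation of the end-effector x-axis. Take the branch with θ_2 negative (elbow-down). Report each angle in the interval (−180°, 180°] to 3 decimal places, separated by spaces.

30.014 -45.021 0.007

wrist centre = target − a_3·(cos φ, sin φ) = (3.6636, 0.4826)
cos θ_2 = (13.6548−2²−2²)/(2·2·2) = 0.7068; θ_2 = -45.0211° (elbow-down)
β = atan2(0.4826,3.6636) = 7.5036°; ψ = atan2(-1.4147,3.4137) = -22.5105°
θ_1 = β − ψ = 30.0141°
θ_3 = φ − θ_1 − θ_2 = 0.0070° (wrapped to (-180°,180°])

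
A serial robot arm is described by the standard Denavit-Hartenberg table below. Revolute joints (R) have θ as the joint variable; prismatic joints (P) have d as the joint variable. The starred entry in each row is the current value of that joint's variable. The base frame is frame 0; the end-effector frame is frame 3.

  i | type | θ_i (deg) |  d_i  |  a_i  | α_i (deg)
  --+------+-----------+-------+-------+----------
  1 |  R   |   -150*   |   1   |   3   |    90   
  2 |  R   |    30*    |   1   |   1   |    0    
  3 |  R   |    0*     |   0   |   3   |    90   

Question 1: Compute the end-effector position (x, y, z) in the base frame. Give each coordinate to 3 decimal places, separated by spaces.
-6.098 -2.366 3.000

after link 1: o_1 = (-2.5981, -1.5000, 1.0000)
after link 2: o_2 = (-3.8481, -1.0670, 1.5000)
after link 3: o_3 = (-6.0981, -2.3660, 3.0000)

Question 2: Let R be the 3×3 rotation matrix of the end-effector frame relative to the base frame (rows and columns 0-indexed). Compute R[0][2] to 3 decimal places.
-0.433

End-effector z-axis (col 2 of R) = (-0.4330,-0.2500,-0.8660)
R[0][2] = -0.4330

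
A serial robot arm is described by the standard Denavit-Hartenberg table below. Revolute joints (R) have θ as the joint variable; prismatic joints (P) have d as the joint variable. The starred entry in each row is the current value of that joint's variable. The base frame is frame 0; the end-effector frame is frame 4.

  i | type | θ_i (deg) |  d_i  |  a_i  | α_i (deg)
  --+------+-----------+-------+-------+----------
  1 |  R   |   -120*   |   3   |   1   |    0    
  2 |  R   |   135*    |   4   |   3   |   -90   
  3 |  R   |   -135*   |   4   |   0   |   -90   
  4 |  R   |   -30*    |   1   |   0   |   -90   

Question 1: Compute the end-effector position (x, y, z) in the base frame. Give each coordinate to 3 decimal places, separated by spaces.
after link 1: o_1 = (-0.5000, -0.8660, 3.0000)
after link 2: o_2 = (2.3978, -0.0896, 7.0000)
after link 3: o_3 = (1.3625, 3.7741, 7.0000)
after link 4: o_4 = (2.0455, 3.9571, 7.7071)

2.046 3.957 7.707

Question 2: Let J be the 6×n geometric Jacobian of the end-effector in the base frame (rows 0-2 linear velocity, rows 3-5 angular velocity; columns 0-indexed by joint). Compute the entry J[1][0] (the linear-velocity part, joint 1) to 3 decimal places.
axis z_0 = ẑ; lever o_n−o_0 = (2.0455,3.9571,7.7071)
cross product → J_v[:, 0] = (-3.9571,2.0455,0.0000)
J_ω[:, 0] = z_0
entry J[1][0] = 2.0455

2.046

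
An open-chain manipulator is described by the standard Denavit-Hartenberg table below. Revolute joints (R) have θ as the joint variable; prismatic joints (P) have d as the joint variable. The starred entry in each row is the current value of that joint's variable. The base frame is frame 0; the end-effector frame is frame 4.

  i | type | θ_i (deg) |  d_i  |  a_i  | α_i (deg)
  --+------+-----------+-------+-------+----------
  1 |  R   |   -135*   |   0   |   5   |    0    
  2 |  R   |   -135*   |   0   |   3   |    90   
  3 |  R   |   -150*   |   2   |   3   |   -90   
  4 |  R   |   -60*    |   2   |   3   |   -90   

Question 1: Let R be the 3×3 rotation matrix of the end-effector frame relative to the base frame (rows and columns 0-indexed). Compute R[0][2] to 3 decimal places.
End-effector z-axis (col 2 of R) = (-0.5000,-0.7500,-0.4330)
R[0][2] = -0.5000

-0.500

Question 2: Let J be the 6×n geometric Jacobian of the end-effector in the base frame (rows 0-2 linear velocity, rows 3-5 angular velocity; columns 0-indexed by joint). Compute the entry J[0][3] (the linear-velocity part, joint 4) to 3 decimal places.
axis z_3 = (0.0000,0.5000,-0.8660); lever o_n−o_3 = (2.5981,-0.2990,-2.4821)
cross product → J_v[:, 3] = (-1.5000,-2.2500,-1.2990)
J_ω[:, 3] = z_3
entry J[0][3] = -1.5000

-1.500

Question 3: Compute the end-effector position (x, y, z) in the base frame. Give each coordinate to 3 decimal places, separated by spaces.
after link 1: o_1 = (-3.5355, -3.5355, 0.0000)
after link 2: o_2 = (-3.5355, -0.5355, 0.0000)
after link 3: o_3 = (-1.5355, -3.1336, -1.5000)
after link 4: o_4 = (1.0625, -3.4326, -3.9821)

1.063 -3.433 -3.982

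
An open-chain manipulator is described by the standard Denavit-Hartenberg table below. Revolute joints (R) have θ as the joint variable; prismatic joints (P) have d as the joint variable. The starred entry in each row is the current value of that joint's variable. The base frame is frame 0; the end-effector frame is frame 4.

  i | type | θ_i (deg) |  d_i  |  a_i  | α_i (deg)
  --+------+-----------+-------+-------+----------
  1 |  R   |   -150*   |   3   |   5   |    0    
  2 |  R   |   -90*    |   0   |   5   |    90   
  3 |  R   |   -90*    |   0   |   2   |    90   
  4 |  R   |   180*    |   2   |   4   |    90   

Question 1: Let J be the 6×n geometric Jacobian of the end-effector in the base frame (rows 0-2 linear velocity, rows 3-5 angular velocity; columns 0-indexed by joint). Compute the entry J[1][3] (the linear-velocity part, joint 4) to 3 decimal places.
-2.000

axis z_3 = (0.5000,-0.8660,-0.0000); lever o_n−o_3 = (1.0000,-1.7321,4.0000)
cross product → J_v[:, 3] = (-3.4641,-2.0000,0.0000)
J_ω[:, 3] = z_3
entry J[1][3] = -2.0000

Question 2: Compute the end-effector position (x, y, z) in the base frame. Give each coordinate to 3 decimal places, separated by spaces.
after link 1: o_1 = (-4.3301, -2.5000, 3.0000)
after link 2: o_2 = (-6.8301, 1.8301, 3.0000)
after link 3: o_3 = (-6.8301, 1.8301, 1.0000)
after link 4: o_4 = (-5.8301, 0.0981, 5.0000)

-5.830 0.098 5.000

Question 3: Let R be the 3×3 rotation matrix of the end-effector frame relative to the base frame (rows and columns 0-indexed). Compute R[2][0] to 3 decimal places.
End-effector x-axis (col 0 of R) = (0.0000,-0.0000,1.0000)
R[2][0] = 1.0000

1.000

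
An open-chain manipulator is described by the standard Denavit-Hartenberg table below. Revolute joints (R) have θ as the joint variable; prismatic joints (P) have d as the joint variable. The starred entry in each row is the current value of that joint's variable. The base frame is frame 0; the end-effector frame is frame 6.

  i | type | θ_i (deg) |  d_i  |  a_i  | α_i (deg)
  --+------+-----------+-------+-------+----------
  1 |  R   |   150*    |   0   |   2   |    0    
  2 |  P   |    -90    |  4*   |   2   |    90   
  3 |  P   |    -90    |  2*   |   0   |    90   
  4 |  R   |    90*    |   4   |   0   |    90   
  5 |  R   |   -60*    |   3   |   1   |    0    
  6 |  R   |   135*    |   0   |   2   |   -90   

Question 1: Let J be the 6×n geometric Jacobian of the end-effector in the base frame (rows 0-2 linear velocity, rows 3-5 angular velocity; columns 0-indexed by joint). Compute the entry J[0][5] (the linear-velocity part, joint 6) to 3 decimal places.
axis z_5 = (0.0000,0.0000,-1.0000); lever o_n−o_5 = (-0.5176,-1.9319,0.0000)
cross product → J_v[:, 5] = (-1.9319,0.5176,-0.0000)
J_ω[:, 5] = z_5
entry J[0][5] = -1.9319

-1.932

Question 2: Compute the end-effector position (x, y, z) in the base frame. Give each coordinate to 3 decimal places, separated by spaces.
-0.652 -3.164 1.000

after link 1: o_1 = (-1.7321, 1.0000, 0.0000)
after link 2: o_2 = (-0.7321, 2.7321, 4.0000)
after link 3: o_3 = (1.0000, 1.7321, 4.0000)
after link 4: o_4 = (-1.0000, -1.7321, 4.0000)
after link 5: o_5 = (-0.1340, -1.2321, 1.0000)
after link 6: o_6 = (-0.6516, -3.1639, 1.0000)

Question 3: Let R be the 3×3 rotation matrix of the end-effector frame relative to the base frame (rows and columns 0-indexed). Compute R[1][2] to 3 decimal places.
0.259

End-effector z-axis (col 2 of R) = (-0.9659,0.2588,-0.0000)
R[1][2] = 0.2588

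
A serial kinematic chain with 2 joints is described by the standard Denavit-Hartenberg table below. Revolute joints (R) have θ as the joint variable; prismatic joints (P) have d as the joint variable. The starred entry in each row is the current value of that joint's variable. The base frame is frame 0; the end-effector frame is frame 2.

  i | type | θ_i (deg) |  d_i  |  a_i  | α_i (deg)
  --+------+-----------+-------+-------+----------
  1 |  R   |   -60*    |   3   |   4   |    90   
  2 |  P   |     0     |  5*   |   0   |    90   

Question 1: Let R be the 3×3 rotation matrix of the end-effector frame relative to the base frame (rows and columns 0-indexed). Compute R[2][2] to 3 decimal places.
End-effector z-axis (col 2 of R) = (-0.0000,-0.0000,-1.0000)
R[2][2] = -1.0000

-1.000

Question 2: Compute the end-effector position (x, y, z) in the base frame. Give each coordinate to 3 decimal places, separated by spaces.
-2.330 -5.964 3.000

after link 1: o_1 = (2.0000, -3.4641, 3.0000)
after link 2: o_2 = (-2.3301, -5.9641, 3.0000)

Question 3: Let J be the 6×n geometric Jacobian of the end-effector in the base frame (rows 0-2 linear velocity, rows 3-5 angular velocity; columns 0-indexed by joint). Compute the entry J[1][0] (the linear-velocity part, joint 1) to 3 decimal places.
axis z_0 = ẑ; lever o_n−o_0 = (-2.3301,-5.9641,3.0000)
cross product → J_v[:, 0] = (5.9641,-2.3301,0.0000)
J_ω[:, 0] = z_0
entry J[1][0] = -2.3301

-2.330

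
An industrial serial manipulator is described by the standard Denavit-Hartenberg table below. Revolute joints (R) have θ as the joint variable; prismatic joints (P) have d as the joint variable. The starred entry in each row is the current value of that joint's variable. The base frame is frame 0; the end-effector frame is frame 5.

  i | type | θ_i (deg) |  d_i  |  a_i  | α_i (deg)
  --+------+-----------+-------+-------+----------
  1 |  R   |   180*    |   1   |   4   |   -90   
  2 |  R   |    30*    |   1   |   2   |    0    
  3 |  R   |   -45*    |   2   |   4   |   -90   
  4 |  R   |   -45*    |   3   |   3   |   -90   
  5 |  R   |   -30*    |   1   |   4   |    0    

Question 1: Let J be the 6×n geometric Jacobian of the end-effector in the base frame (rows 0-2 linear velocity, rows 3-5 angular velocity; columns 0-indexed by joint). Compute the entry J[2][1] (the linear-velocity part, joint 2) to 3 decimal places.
axis z_1 = (-0.0000,-1.0000,0.0000); lever o_n−o_1 = (-11.9879,-6.8637,-3.4283)
cross product → J_v[:, 1] = (3.4283,-0.0000,-11.9879)
J_ω[:, 1] = z_1
entry J[2][1] = -11.9879

-11.988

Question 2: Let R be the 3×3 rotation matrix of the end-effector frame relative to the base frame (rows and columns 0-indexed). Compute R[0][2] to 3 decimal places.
End-effector z-axis (col 2 of R) = (-0.6830,0.7071,0.1830)
R[0][2] = -0.6830

-0.683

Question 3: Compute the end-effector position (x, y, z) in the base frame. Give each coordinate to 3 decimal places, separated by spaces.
-15.988 -6.864 -2.428

after link 1: o_1 = (-4.0000, 0.0000, 1.0000)
after link 2: o_2 = (-5.7321, -1.0000, 0.0000)
after link 3: o_3 = (-9.5958, -3.0000, 1.0353)
after link 4: o_4 = (-12.4212, -5.1213, -1.3135)
after link 5: o_5 = (-15.9879, -6.8637, -2.4283)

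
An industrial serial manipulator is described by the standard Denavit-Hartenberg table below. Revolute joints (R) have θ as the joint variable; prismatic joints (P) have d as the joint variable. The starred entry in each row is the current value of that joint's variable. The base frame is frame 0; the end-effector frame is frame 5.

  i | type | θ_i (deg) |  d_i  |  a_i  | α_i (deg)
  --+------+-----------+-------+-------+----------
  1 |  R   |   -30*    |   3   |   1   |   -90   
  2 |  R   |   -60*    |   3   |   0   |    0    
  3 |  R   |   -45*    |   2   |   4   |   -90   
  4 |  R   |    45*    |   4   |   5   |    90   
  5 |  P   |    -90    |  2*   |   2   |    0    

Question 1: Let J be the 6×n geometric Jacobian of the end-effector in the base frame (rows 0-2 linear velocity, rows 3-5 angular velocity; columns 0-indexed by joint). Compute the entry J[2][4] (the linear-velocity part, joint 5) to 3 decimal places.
prismatic axis z_4 = (0.1951,0.7039,0.6830)
J_v[:, 4] = z_4; J_ω[:, 4] = (0,0,0)
entry J[2][4] = 0.6830

0.683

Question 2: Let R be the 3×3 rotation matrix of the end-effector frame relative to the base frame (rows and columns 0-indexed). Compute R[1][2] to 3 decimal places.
0.704

End-effector z-axis (col 2 of R) = (0.1951,0.7039,0.6830)
R[1][2] = 0.7039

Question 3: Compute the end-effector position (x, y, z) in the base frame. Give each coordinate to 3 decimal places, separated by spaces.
1.972 2.185 12.162

after link 1: o_1 = (0.8660, -0.5000, 3.0000)
after link 2: o_2 = (2.3660, 2.0981, 3.0000)
after link 3: o_3 = (2.4694, 4.3478, 6.8637)
after link 4: o_4 = (3.2553, -0.1884, 11.3140)
after link 5: o_5 = (1.9724, 2.1853, 12.1624)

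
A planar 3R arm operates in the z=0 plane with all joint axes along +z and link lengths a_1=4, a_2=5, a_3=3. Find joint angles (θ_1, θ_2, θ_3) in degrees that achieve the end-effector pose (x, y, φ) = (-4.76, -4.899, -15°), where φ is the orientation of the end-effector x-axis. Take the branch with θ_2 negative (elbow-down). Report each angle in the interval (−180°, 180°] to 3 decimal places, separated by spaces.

wrist centre = target − a_3·(cos φ, sin φ) = (-7.6578, -4.1225)
cos θ_2 = (75.6369−4²−5²)/(2·4·5) = 0.8659; θ_2 = -30.0117° (elbow-down)
β = atan2(-4.1225,-7.6578) = -151.7043°; ψ = atan2(-2.5009,8.3296) = -16.7119°
θ_1 = β − ψ = -134.9924°
θ_3 = φ − θ_1 − θ_2 = 150.0042° (wrapped to (-180°,180°])

-134.992 -30.012 150.004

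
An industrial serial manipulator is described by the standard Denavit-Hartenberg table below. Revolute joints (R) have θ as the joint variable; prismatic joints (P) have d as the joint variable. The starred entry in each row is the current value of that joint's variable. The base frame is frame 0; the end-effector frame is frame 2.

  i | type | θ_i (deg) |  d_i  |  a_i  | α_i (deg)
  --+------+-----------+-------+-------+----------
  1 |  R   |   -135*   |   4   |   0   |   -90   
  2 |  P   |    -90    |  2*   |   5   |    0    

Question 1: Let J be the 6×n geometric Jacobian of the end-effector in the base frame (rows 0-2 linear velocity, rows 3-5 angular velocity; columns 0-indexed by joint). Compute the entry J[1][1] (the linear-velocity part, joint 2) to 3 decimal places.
prismatic axis z_1 = (0.7071,-0.7071,0.0000)
J_v[:, 1] = z_1; J_ω[:, 1] = (0,0,0)
entry J[1][1] = -0.7071

-0.707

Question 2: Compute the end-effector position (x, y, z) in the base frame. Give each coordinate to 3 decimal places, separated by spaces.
1.414 -1.414 9.000

after link 1: o_1 = (0.0000, 0.0000, 4.0000)
after link 2: o_2 = (1.4142, -1.4142, 9.0000)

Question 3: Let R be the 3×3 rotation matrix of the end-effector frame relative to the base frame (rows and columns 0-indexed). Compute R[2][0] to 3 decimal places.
1.000

End-effector x-axis (col 0 of R) = (-0.0000,-0.0000,1.0000)
R[2][0] = 1.0000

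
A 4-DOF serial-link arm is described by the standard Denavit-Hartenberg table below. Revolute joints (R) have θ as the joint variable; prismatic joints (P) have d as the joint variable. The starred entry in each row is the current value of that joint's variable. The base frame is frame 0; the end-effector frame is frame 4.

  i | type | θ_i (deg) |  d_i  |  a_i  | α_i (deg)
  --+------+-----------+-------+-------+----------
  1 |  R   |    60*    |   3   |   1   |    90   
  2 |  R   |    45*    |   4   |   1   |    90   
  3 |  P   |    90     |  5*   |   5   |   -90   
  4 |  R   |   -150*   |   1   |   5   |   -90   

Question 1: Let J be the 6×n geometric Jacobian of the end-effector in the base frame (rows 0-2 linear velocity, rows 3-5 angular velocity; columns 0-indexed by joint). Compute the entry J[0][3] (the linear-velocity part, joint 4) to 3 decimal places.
3.696

axis z_3 = (-0.3536,-0.6124,-0.7071); lever o_n−o_3 = (-3.2197,3.0836,-2.4749)
cross product → J_v[:, 3] = (3.6960,1.4017,-3.0619)
J_ω[:, 3] = z_3
entry J[0][3] = 3.6960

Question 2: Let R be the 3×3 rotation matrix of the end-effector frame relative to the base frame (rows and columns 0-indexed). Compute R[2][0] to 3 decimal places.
-0.354

End-effector x-axis (col 0 of R) = (-0.5732,0.7392,-0.3536)
R[2][0] = -0.3536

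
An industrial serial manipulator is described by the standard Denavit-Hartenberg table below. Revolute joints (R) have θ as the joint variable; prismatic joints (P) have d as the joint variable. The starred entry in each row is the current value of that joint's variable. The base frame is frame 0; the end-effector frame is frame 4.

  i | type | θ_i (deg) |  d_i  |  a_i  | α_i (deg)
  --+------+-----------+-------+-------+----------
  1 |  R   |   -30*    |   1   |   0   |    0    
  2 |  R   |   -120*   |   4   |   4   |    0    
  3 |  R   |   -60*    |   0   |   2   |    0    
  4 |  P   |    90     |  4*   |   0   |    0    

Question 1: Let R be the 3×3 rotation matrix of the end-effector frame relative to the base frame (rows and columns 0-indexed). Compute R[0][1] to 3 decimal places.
End-effector y-axis (col 1 of R) = (0.8660,-0.5000,0.0000)
R[0][1] = 0.8660

0.866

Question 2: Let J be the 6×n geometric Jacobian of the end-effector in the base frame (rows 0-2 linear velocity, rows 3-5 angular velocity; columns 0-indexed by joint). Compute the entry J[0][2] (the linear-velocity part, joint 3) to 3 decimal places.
axis z_2 = (0.0000,0.0000,1.0000); lever o_n−o_2 = (-1.7321,1.0000,4.0000)
cross product → J_v[:, 2] = (-1.0000,-1.7321,0.0000)
J_ω[:, 2] = z_2
entry J[0][2] = -1.0000

-1.000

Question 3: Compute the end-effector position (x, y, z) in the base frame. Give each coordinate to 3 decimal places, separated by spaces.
-5.196 -1.000 9.000

after link 1: o_1 = (0.0000, 0.0000, 1.0000)
after link 2: o_2 = (-3.4641, -2.0000, 5.0000)
after link 3: o_3 = (-5.1962, -1.0000, 5.0000)
after link 4: o_4 = (-5.1962, -1.0000, 9.0000)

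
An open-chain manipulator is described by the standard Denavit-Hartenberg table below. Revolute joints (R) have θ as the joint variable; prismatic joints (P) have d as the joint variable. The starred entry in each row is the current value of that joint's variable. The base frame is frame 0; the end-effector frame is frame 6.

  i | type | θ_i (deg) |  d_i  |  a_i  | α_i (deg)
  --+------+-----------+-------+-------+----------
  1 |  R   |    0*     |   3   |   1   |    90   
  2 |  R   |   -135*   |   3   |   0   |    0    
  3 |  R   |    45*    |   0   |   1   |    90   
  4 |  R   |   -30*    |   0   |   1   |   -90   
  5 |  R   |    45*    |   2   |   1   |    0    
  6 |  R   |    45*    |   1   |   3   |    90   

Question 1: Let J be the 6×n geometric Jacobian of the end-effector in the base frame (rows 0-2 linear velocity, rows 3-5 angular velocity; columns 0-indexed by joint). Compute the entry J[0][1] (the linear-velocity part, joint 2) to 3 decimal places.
3.978

axis z_1 = (0.0000,-1.0000,0.0000); lever o_n−o_1 = (3.7071,-4.7445,-3.9784)
cross product → J_v[:, 1] = (3.9784,0.0000,3.7071)
J_ω[:, 1] = z_1
entry J[0][1] = 3.9784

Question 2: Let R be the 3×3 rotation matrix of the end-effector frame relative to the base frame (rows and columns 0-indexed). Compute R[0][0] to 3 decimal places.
End-effector x-axis (col 0 of R) = (1.0000,0.0000,-0.0000)
R[0][0] = 1.0000

1.000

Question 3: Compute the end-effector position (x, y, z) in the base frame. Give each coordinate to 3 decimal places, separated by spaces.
4.707 -4.745 -0.978

after link 1: o_1 = (1.0000, 0.0000, 3.0000)
after link 2: o_2 = (1.0000, -3.0000, 3.0000)
after link 3: o_3 = (1.0000, -3.0000, 2.0000)
after link 4: o_4 = (1.0000, -2.5000, 1.1340)
after link 5: o_5 = (1.7071, -3.8785, -0.4784)
after link 6: o_6 = (4.7071, -4.7445, -0.9784)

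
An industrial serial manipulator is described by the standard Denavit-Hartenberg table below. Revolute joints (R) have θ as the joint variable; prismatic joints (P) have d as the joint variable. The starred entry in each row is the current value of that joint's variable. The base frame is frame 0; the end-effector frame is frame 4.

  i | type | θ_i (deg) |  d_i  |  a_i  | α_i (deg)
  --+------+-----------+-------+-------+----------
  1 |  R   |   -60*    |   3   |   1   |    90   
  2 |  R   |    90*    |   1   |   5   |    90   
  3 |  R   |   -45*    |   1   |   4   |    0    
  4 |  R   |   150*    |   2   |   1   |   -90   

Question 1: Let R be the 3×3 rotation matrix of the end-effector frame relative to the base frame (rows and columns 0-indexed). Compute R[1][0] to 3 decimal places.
-0.483

End-effector x-axis (col 0 of R) = (-0.8365,-0.4830,-0.2588)
R[1][0] = -0.4830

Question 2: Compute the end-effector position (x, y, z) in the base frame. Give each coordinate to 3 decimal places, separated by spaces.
2.747 -3.033 10.570

after link 1: o_1 = (0.5000, -0.8660, 3.0000)
after link 2: o_2 = (-0.3660, -1.3660, 8.0000)
after link 3: o_3 = (2.5835, -0.8178, 10.8284)
after link 4: o_4 = (2.7469, -3.0329, 10.5696)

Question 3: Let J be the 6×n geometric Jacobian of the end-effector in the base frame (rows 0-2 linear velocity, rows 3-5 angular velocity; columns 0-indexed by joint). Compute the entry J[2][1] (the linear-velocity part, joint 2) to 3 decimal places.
axis z_1 = (-0.8660,-0.5000,0.0000); lever o_n−o_1 = (2.2469,-2.1668,7.5696)
cross product → J_v[:, 1] = (-3.7848,6.5555,3.0000)
J_ω[:, 1] = z_1
entry J[2][1] = 3.0000

3.000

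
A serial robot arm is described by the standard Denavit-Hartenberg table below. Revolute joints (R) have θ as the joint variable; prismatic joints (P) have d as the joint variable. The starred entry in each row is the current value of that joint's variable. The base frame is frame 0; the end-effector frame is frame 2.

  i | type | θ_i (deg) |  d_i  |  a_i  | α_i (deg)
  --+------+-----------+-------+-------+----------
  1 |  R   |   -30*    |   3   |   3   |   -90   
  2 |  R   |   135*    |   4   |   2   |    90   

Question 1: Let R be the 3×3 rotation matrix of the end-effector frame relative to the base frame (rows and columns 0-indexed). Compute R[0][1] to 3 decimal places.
0.500

End-effector y-axis (col 1 of R) = (0.5000,0.8660,0.0000)
R[0][1] = 0.5000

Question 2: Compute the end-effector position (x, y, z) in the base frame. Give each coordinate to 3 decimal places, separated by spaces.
3.373 2.671 1.586

after link 1: o_1 = (2.5981, -1.5000, 3.0000)
after link 2: o_2 = (3.3733, 2.6712, 1.5858)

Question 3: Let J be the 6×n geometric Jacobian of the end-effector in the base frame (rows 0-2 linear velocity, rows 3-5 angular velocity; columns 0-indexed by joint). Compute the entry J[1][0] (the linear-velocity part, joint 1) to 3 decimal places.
3.373

axis z_0 = ẑ; lever o_n−o_0 = (3.3733,2.6712,1.5858)
cross product → J_v[:, 0] = (-2.6712,3.3733,0.0000)
J_ω[:, 0] = z_0
entry J[1][0] = 3.3733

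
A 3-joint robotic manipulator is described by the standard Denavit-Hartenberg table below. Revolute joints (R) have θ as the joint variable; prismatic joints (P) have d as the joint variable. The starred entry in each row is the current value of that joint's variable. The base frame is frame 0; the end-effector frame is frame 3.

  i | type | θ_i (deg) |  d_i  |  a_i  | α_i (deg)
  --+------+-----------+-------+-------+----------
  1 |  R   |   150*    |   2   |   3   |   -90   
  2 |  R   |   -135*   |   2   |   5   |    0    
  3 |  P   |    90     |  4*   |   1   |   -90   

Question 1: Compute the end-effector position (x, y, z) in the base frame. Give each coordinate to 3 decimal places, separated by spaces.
-3.149 -5.110 6.243

after link 1: o_1 = (-2.5981, 1.5000, 2.0000)
after link 2: o_2 = (-0.5362, -1.9998, 5.5355)
after link 3: o_3 = (-3.1486, -5.1104, 6.2426)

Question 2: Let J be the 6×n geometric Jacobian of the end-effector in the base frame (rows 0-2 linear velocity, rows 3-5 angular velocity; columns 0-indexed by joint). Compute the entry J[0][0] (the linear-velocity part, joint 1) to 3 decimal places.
5.110

axis z_0 = ẑ; lever o_n−o_0 = (-3.1486,-5.1104,6.2426)
cross product → J_v[:, 0] = (5.1104,-3.1486,0.0000)
J_ω[:, 0] = z_0
entry J[0][0] = 5.1104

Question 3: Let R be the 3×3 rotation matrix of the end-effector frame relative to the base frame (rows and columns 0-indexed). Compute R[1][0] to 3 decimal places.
End-effector x-axis (col 0 of R) = (-0.6124,0.3536,0.7071)
R[1][0] = 0.3536

0.354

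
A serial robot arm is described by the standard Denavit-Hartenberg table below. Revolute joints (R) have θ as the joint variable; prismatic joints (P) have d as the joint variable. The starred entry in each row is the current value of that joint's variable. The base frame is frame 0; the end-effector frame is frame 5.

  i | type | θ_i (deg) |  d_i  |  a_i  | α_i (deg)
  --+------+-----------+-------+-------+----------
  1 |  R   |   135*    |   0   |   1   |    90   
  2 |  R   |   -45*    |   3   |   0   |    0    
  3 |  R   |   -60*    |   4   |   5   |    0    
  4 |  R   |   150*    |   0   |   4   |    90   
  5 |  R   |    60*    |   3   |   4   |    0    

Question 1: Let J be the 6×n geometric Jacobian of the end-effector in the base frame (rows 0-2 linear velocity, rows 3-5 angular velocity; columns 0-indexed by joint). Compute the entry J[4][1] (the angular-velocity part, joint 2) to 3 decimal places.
0.707

axis z_1 = (0.7071,0.7071,0.0000); lever o_n−o_1 = (3.8143,10.9842,-2.7083)
cross product → J_v[:, 1] = (-1.9151,1.9151,5.0699)
J_ω[:, 1] = z_1
entry J[4][1] = 0.7071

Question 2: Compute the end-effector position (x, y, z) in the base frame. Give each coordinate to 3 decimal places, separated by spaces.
3.107 11.691 -2.708

after link 1: o_1 = (-0.7071, 0.7071, 0.0000)
after link 2: o_2 = (1.4142, 2.8284, 0.0000)
after link 3: o_3 = (5.1577, 4.7418, -4.8296)
after link 4: o_4 = (3.1577, 6.7418, -2.0012)
after link 5: o_5 = (3.1072, 11.6913, -2.7083)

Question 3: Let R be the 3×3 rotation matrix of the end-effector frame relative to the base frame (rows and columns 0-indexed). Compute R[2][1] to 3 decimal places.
-0.612

End-effector y-axis (col 1 of R) = (0.7866,-0.0795,-0.6124)
R[2][1] = -0.6124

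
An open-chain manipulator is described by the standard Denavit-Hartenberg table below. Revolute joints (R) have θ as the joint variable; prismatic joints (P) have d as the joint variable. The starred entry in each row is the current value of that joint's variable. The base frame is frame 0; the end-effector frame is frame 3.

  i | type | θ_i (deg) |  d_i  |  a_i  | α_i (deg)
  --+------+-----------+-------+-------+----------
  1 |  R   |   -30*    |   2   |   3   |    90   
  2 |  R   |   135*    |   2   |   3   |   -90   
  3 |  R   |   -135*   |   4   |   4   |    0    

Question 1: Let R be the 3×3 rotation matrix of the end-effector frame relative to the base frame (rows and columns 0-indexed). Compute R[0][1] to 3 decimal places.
End-effector y-axis (col 1 of R) = (-0.7866,-0.3624,0.5000)
R[0][1] = -0.7866

-0.787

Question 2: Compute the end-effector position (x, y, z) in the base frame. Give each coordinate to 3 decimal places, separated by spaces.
after link 1: o_1 = (2.5981, -1.5000, 2.0000)
after link 2: o_2 = (-0.2390, -2.1714, 4.1213)
after link 3: o_3 = (-2.3707, -4.2067, -0.7071)

-2.371 -4.207 -0.707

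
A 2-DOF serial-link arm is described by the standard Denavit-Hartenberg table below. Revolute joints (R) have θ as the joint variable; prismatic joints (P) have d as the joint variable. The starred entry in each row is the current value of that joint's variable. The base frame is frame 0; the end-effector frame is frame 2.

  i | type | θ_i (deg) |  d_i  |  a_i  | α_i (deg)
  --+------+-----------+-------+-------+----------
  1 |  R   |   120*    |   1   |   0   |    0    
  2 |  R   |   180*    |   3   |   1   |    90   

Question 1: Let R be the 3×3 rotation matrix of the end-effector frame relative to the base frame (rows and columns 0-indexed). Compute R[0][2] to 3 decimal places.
End-effector z-axis (col 2 of R) = (-0.8660,-0.5000,0.0000)
R[0][2] = -0.8660

-0.866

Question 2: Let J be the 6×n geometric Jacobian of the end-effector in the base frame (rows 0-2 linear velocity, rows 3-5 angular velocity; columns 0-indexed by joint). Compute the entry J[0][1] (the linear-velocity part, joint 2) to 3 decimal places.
0.866

axis z_1 = (0.0000,0.0000,1.0000); lever o_n−o_1 = (0.5000,-0.8660,3.0000)
cross product → J_v[:, 1] = (0.8660,0.5000,-0.0000)
J_ω[:, 1] = z_1
entry J[0][1] = 0.8660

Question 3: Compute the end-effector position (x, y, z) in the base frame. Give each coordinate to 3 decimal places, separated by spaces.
after link 1: o_1 = (0.0000, 0.0000, 1.0000)
after link 2: o_2 = (0.5000, -0.8660, 4.0000)

0.500 -0.866 4.000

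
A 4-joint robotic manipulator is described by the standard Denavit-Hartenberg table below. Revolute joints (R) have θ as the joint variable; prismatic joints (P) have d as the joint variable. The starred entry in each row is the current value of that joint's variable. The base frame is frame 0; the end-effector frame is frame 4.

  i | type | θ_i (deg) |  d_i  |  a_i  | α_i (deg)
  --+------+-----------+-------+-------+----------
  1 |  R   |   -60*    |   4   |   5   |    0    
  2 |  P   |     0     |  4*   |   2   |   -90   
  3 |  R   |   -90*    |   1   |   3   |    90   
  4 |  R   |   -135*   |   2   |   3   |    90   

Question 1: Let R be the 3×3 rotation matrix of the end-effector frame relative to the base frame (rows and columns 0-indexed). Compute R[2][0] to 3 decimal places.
End-effector x-axis (col 0 of R) = (-0.6124,-0.3536,-0.7071)
R[2][0] = -0.7071

-0.707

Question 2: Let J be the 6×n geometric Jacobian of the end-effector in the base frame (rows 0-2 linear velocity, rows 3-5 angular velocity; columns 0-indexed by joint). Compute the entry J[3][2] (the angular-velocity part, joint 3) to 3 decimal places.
0.866

axis z_2 = (0.8660,0.5000,0.0000); lever o_n−o_2 = (-1.9711,1.1714,0.8787)
cross product → J_v[:, 2] = (0.4393,-0.7610,2.0000)
J_ω[:, 2] = z_2
entry J[3][2] = 0.8660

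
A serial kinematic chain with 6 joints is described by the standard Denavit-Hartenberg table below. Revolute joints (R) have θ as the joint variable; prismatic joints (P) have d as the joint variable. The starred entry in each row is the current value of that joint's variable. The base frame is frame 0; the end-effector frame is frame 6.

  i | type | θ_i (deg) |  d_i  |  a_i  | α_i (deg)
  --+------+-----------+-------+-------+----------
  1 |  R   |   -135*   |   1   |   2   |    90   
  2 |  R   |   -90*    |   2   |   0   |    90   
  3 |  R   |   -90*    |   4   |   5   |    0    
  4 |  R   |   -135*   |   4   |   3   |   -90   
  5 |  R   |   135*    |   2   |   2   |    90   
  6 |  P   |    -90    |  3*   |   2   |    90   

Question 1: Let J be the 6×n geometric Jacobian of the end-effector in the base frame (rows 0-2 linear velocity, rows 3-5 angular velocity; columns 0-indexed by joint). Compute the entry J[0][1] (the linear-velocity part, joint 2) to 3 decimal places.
1.854

axis z_1 = (-0.7071,0.7071,0.0000); lever o_n−o_1 = (3.4246,2.8891,2.6213)
cross product → J_v[:, 1] = (1.8536,1.8536,-4.4645)
J_ω[:, 1] = z_1
entry J[0][1] = 1.8536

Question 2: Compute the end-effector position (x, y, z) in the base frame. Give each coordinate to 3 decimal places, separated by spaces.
after link 1: o_1 = (-1.4142, -1.4142, 1.0000)
after link 2: o_2 = (-2.8284, -0.0000, 1.0000)
after link 3: o_3 = (3.5355, -0.7071, 1.0000)
after link 4: o_4 = (4.8640, 3.6213, 3.1213)
after link 5: o_5 = (5.5711, 0.9142, 3.5355)
after link 6: o_6 = (2.0104, 1.4749, 3.6213)

2.010 1.475 3.621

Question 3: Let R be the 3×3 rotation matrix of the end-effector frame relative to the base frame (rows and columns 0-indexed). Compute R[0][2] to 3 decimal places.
0.146

End-effector z-axis (col 2 of R) = (0.1464,0.8536,0.5000)
R[0][2] = 0.1464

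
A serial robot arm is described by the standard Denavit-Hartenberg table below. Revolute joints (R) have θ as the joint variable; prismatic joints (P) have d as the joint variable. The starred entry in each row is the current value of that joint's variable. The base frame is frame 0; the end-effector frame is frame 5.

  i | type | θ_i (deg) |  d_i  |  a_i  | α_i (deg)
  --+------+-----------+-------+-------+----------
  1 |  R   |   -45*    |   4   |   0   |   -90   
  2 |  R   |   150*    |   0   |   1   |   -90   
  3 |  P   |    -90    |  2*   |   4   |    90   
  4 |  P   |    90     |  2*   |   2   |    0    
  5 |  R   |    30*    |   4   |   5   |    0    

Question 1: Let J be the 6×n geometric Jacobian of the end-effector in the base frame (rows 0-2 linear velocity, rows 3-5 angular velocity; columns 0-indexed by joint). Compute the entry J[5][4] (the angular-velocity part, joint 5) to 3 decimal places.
axis z_4 = (0.6124,-0.6124,0.5000); lever o_n−o_4 = (-0.8492,-2.6863,5.7500)
cross product → J_v[:, 4] = (-2.1780,-3.9457,-2.1651)
J_ω[:, 4] = z_4
entry J[5][4] = 0.5000

0.500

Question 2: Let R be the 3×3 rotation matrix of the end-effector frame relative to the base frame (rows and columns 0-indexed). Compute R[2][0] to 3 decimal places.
End-effector x-axis (col 0 of R) = (-0.6597,-0.0474,0.7500)
R[2][0] = 0.7500

0.750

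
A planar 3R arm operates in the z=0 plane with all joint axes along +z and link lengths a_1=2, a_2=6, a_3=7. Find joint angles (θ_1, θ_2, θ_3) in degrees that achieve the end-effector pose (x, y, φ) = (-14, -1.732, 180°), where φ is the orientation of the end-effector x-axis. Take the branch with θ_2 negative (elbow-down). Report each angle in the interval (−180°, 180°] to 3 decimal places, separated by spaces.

-120.000 -60.000 0.000

wrist centre = target − a_3·(cos φ, sin φ) = (-7.0000, -1.7320)
cos θ_2 = (51.9998−2²−6²)/(2·2·6) = 0.5000; θ_2 = -60.0005° (elbow-down)
β = atan2(-1.7320,-7.0000) = -166.1025°; ψ = atan2(-5.1962,5.0000) = -46.1025°
θ_1 = β − ψ = -120.0000°
θ_3 = φ − θ_1 − θ_2 = 0.0005° (wrapped to (-180°,180°])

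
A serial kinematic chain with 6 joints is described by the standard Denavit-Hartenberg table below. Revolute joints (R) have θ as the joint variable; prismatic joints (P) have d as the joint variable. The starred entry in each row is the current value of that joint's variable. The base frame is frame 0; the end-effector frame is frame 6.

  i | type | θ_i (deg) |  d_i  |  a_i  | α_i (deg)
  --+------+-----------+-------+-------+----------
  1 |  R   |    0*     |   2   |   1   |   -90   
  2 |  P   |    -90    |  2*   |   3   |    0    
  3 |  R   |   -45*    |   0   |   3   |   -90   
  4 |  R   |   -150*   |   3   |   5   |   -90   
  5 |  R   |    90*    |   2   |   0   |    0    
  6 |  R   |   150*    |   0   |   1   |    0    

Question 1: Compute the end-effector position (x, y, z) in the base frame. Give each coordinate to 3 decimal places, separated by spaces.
3.661 5.982 7.806

after link 1: o_1 = (1.0000, 0.0000, 2.0000)
after link 2: o_2 = (1.0000, 2.0000, 5.0000)
after link 3: o_3 = (-1.1213, 2.0000, 7.1213)
after link 4: o_4 = (4.0619, 4.5000, 6.1808)
after link 5: o_5 = (3.3548, 6.2321, 6.8879)
after link 6: o_6 = (3.6609, 5.9821, 7.8064)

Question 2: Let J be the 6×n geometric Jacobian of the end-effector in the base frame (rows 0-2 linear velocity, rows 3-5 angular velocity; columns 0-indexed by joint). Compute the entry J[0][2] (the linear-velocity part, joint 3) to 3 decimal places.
2.806

axis z_2 = (0.0000,1.0000,0.0000); lever o_n−o_2 = (2.6609,3.9821,2.8064)
cross product → J_v[:, 2] = (2.8064,0.0000,-2.6609)
J_ω[:, 2] = z_2
entry J[0][2] = 2.8064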